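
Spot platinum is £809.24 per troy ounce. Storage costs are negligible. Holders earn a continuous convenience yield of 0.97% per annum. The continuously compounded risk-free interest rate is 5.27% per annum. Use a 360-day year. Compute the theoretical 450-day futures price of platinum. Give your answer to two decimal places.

£853.93 per troy ounce

Net carry = r + u − y = 0.0527 + 0.0000 − 0.0097 = 0.0430
F = S·e^((r+u−y)T) = 809.24 · e^(0.0430 × 450/360) = 809.24 · e^0.053750
= 809.24 × 1.055221 = £853.93 per troy ounce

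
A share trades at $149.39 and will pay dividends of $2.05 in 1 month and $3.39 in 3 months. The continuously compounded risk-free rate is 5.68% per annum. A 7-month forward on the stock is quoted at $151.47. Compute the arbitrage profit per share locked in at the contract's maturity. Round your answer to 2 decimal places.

$2.61 per share

PV(dividends) I = 2.05·e^(−0.0568·1/12) + 3.39·e^(−0.0568·3/12) = 5.3825
Fair forward F* = (S − I)·e^(rT) = (149.39 − 5.3825)·e^0.033133 = 144.0075 × 1.033688 = 148.8588
Market $151.47 > fair 148.8588: forward overpriced → cash-and-carry (borrow at r, buy the stock and collect the dividends, short the forward).
Profit at T = |F_mkt − F*| = |151.47 − 148.8588| = $2.61 per share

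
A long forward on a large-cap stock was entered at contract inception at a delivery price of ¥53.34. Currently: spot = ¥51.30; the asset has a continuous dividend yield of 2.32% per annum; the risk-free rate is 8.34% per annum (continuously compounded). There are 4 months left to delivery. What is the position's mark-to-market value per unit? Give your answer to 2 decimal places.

Current fair forward for the remaining 4 months: F = S·e^((r − q)·T), (r − q) = 0.0834 − 0.0232 = 0.0602
F = 51.30 · e^(0.0602 × 4/12) = 51.30 × 1.020269 = 52.3398
Value of long forward = (F − K)·e^(−rT) = (52.3398 − 53.34) · e^(−0.0834·4/12)
= -1.0002 × 0.972583 = -0.97

-¥0.97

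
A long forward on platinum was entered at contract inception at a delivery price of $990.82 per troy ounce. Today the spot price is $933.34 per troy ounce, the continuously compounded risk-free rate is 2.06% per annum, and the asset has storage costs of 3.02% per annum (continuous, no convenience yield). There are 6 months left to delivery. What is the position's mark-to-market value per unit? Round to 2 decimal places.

Current fair forward for the remaining 6 months: F = S·e^((r + u)·T), (r + u) = 0.0206 + 0.0302 = 0.0508
F = 933.34 · e^(0.0508 × 6/12) = 933.34 × 1.025725 = 957.3502
Value of long forward = (F − K)·e^(−rT) = (957.3502 − 990.82) · e^(−0.0206·6/12)
= -33.4698 × 0.989753 = -33.13

-$33.13 per troy ounce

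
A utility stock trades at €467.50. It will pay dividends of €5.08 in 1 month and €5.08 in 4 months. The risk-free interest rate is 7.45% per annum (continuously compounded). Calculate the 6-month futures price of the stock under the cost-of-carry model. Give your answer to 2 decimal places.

€474.86

PV(dividends) I = 5.08·e^(−0.0745·1/12) + 5.08·e^(−0.0745·4/12)
I = 5.0486 + 4.9554 = 10.0040
F = (S − I)·e^(rT) = (467.50 − 10.0040) · e^(0.0745·6/12)
= 457.4960 · e^0.037250 = 457.4960 × 1.037952 = €474.86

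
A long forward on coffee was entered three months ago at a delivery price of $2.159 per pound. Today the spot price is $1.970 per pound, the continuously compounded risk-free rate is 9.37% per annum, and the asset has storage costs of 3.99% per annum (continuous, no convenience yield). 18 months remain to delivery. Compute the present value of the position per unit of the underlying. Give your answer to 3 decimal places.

Current fair forward for the remaining 18 months: F = S·e^((r + u)·T), (r + u) = 0.0937 + 0.0399 = 0.1336
F = 1.970 · e^(0.1336 × 18/12) = 1.970 × 1.221891 = 2.4071
Value of long forward = (F − K)·e^(−rT) = (2.4071 − 2.159) · e^(−0.0937·18/12)
= 0.2481 × 0.868880 = 0.216

$0.216 per pound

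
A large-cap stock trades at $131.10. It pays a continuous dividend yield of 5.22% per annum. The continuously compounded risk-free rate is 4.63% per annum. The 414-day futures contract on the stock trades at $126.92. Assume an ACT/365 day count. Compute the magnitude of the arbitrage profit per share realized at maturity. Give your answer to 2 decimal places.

$3.31 per share

Fair futures: F* = S·e^(carry·T), with carry = (r − q) = 0.0463 − 0.0522 = -0.0059
F* = 131.10 · e^(-0.0059 × 414/365) = 131.10 · e^-0.006692 = 131.10 × 0.993330 = $130.2256
Market $126.92 < fair $130.2256: forward underpriced → reverse cash-and-carry (short spot, go long the forward).
At maturity, profit = |F_mkt − F*| = |126.92 − 130.2256| = $3.31 per share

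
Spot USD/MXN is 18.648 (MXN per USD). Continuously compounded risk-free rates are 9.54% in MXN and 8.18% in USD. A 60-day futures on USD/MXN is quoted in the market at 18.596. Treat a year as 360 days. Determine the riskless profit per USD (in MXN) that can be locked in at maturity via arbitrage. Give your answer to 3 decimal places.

Fair futures: F* = S·e^(carry·T), with carry = (r_MXN − r_USD) = 0.0954 − 0.0818 = 0.0136
F* = 18.648 · e^(0.0136 × 60/360) = 18.648 · e^0.002267 = 18.648 × 1.002270 = 18.6903
Market 18.596 < fair 18.6903: forward underpriced → reverse cash-and-carry (short spot, go long the forward).
At maturity, profit = |F_mkt − F*| = |18.596 − 18.6903| = 0.094 per USD (in MXN)

0.094 per USD (in MXN)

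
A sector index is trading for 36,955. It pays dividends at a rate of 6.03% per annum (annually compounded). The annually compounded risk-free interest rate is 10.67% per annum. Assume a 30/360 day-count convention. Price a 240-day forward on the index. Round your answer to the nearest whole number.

F = S · (1+r)^T / (1+q)^T
= 36955 × 1.069925 / 1.039806 = 36955 × 1.028966
F = 38,025

38,025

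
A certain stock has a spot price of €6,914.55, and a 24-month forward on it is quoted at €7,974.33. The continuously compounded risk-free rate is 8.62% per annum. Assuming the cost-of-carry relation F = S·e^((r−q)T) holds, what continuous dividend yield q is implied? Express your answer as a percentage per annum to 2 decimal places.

1.49%

From F = S·e^((r−q)T): (r − q) = ln(F/S)/T
ln(7974.33/6914.55) = ln(1.153268) = 0.142600
(r − q) = 0.142600 / (24/12) = 0.071300
q = r − ln(F/S)/T = 0.0862 − 0.071300 = 0.014900
q = 1.49%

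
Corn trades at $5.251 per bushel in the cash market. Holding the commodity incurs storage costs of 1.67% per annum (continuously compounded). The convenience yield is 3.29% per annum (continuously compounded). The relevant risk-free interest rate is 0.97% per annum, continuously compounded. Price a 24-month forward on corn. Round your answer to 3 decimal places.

$5.183 per bushel

Net carry = r + u − y = 0.0097 + 0.0167 − 0.0329 = -0.0065
F = S·e^((r+u−y)T) = 5.251 · e^(-0.0065 × 24/12) = 5.251 · e^-0.013000
= 5.251 × 0.987084 = $5.183 per bushel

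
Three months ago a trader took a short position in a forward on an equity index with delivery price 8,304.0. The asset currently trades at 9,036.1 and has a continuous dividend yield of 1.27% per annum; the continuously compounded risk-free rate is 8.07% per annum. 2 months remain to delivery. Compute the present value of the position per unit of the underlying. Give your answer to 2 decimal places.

-823.93

Current fair forward for the remaining 2 months: F = S·e^((r − q)·T), (r − q) = 0.0807 − 0.0127 = 0.0680
F = 9036.1 · e^(0.0680 × 2/12) = 9036.1 × 1.01139780 = 9139.0917
Value of long forward = (F − K)·e^(−rT) = (9139.0917 − 8304.0) · e^(−0.0807·2/12)
= 835.0917 × 0.98664005 = 823.93
Short position value = −(long value) = -823.93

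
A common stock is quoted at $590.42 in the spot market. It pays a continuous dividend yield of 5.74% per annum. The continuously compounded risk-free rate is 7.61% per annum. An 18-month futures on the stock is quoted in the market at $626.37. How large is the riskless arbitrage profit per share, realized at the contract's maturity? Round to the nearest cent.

$19.15 per share

Fair futures: F* = S·e^(carry·T), with carry = (r − q) = 0.0761 − 0.0574 = 0.0187
F* = 590.42 · e^(0.0187 × 18/12) = 590.42 · e^0.028050 = 590.42 × 1.028447 = $607.2157
Market $626.37 > fair $607.2157: forward overpriced → cash-and-carry (buy spot, short the forward).
At maturity, profit = |F_mkt − F*| = |626.37 − 607.2157| = $19.15 per share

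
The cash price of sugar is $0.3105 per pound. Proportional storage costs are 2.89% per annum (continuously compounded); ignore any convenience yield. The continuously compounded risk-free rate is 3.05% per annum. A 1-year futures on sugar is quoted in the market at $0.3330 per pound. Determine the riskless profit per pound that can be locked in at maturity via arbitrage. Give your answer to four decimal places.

Fair futures: F* = S·e^(carry·T), with carry = (r + u) = 0.0305 + 0.0289 = 0.0594
F* = 0.3105 · e^(0.0594 × 1) = 0.3105 · e^0.059400 = 0.3105 × 1.061200 = $0.3295
Market $0.3330 > fair $0.3295: forward overpriced → cash-and-carry (buy spot, short the forward).
At maturity, profit = |F_mkt − F*| = |0.3330 − 0.3295| = $0.0035 per pound

$0.0035 per pound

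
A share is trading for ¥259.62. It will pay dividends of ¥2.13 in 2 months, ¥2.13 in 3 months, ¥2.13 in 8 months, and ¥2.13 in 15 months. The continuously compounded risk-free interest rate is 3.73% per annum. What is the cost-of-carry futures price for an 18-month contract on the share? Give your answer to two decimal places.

¥265.74

PV(dividends) I = 2.13·e^(−0.0373·2/12) + 2.13·e^(−0.0373·3/12) + 2.13·e^(−0.0373·8/12) + 2.13·e^(−0.0373·15/12)
I = 2.1168 + 2.1102 + 2.0777 + 2.0330 = 8.3377
F = (S − I)·e^(rT) = (259.62 − 8.3377) · e^(0.0373·18/12)
= 251.2823 · e^0.055950 = 251.2823 × 1.057545 = ¥265.74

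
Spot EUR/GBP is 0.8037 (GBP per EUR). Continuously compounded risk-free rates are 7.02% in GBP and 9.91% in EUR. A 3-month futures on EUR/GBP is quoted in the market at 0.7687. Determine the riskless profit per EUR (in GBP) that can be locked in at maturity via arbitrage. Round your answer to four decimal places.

0.0292 per EUR (in GBP)

Fair futures: F* = S·e^(carry·T), with carry = (r_GBP − r_EUR) = 0.0702 − 0.0991 = -0.0289
F* = 0.8037 · e^(-0.0289 × 3/12) = 0.8037 · e^-0.007225 = 0.8037 × 0.992801 = 0.7979
Market 0.7687 < fair 0.7979: forward underpriced → reverse cash-and-carry (short spot, go long the forward).
At maturity, profit = |F_mkt − F*| = |0.7687 − 0.7979| = 0.0292 per EUR (in GBP)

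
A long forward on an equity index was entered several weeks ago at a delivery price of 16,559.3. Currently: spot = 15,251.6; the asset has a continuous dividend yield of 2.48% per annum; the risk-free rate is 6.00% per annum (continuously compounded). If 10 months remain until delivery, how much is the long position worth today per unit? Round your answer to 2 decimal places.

-812.06

Current fair forward for the remaining 10 months: F = S·e^((r − q)·T), (r − q) = 0.0600 − 0.0248 = 0.0352
F = 15251.6 · e^(0.0352 × 10/12) = 15251.6 × 1.02976779 = 15705.6064
Value of long forward = (F − K)·e^(−rT) = (15705.6064 − 16559.3) · e^(−0.0600·10/12)
= -853.6936 × 0.95122942 = -812.06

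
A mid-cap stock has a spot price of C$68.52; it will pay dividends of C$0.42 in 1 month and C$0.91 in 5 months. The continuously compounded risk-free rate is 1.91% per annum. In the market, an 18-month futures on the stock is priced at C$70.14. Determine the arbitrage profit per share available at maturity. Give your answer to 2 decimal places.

PV(dividends) I = 0.42·e^(−0.0191·1/12) + 0.91·e^(−0.0191·5/12) = 1.3221
Fair futures F* = (S − I)·e^(rT) = (68.52 − 1.3221)·e^0.028650 = 67.1979 × 1.029064 = 69.1509
Market C$70.14 > fair 69.1509: forward overpriced → cash-and-carry (borrow at r, buy the stock and collect the dividends, short the forward).
Profit at T = |F_mkt − F*| = |70.14 − 69.1509| = C$0.99 per share

C$0.99 per share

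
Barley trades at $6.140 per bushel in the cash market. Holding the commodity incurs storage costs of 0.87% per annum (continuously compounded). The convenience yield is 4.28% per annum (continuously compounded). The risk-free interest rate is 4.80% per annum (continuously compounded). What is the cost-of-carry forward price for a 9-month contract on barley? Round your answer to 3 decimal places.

$6.204 per bushel

Net carry = r + u − y = 0.0480 + 0.0087 − 0.0428 = 0.0139
F = S·e^((r+u−y)T) = 6.140 · e^(0.0139 × 9/12) = 6.140 · e^0.010425
= 6.140 × 1.010480 = $6.204 per bushel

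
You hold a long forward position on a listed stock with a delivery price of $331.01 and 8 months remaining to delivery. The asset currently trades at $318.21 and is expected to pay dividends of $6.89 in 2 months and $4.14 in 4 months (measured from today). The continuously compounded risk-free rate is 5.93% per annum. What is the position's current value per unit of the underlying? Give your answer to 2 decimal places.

-$10.85

PV(remaining dividends) I = 6.89·e^(−0.0593·2/12) + 4.14·e^(−0.0593·4/12) = 10.8812
Current forward F = (S − I)·e^(rT) = (318.21 − 10.8812)·e^(0.0593·8/12) = 307.3288 × 1.040325 = 319.7218
Value (long) = (F − K)·e^(−rT) = (319.7218 − 331.01) × 0.961238 = -10.8506
Value = -$10.85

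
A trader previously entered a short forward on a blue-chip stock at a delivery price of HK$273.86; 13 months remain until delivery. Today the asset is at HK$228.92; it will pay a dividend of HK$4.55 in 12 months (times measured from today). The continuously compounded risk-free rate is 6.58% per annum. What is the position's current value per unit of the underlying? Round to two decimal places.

HK$30.36

PV(remaining dividends) I = 4.55·e^(−0.0658·12/12) = 4.2602
Current forward F = (S − I)·e^(rT) = (228.92 − 4.2602)·e^(0.0658·13/12) = 224.6598 × 1.073885 = 241.2588
Value (long) = (F − K)·e^(−rT) = (241.2588 − 273.86) × 0.931198 = -30.3582
Short position value = −(long value) = HK$30.36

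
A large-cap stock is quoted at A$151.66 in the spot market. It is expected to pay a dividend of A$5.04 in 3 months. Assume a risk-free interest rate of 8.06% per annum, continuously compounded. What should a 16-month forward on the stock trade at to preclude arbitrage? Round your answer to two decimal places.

A$163.37

PV(dividends) I = 5.04·e^(−0.0806·3/12)
I = 4.9395
F = (S − I)·e^(rT) = (151.66 − 4.9395) · e^(0.0806·16/12)
= 146.7205 · e^0.107467 = 146.7205 × 1.113454 = A$163.37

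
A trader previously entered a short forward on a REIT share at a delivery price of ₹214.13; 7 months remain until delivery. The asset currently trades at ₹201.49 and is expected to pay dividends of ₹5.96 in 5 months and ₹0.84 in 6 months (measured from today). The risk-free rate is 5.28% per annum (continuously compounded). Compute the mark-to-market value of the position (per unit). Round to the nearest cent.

PV(remaining dividends) I = 5.96·e^(−0.0528·5/12) + 0.84·e^(−0.0528·6/12) = 6.6484
Current forward F = (S − I)·e^(rT) = (201.49 − 6.6484)·e^(0.0528·7/12) = 194.8416 × 1.031279 = 200.9361
Value (long) = (F − K)·e^(−rT) = (200.9361 − 214.13) × 0.969669 = -12.7937
Short position value = −(long value) = ₹12.79

₹12.79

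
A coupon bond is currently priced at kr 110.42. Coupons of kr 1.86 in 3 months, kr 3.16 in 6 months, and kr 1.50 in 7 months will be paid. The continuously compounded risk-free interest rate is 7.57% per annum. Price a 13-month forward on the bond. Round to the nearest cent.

kr 113.02

PV(coupons) I = 1.86·e^(−0.0757·3/12) + 3.16·e^(−0.0757·6/12) + 1.50·e^(−0.0757·7/12)
I = 1.8251 + 3.0426 + 1.4352 = 6.3029
F = (S − I)·e^(rT) = (110.42 − 6.3029) · e^(0.0757·13/12)
= 104.1171 · e^0.082008 = 104.1171 × 1.085464 = kr 113.02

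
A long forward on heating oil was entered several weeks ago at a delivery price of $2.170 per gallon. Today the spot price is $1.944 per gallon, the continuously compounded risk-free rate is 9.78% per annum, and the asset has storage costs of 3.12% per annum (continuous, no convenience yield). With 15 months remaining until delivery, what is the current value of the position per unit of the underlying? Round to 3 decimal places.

$0.101 per gallon

Current fair forward for the remaining 15 months: F = S·e^((r + u)·T), (r + u) = 0.0978 + 0.0312 = 0.1290
F = 1.944 · e^(0.1290 × 15/12) = 1.944 × 1.174979 = 2.2842
Value of long forward = (F − K)·e^(−rT) = (2.2842 − 2.170) · e^(−0.0978·15/12)
= 0.1142 × 0.884927 = 0.101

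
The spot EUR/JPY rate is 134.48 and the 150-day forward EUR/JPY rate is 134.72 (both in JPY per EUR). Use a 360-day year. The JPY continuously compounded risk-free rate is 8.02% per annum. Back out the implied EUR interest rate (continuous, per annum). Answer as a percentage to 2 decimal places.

7.59%

F = S·e^((r_JPY − r_EUR)T) ⇒ r_EUR = r_JPY − ln(F/S)/T
ln(134.72/134.48) = 0.001783; /(150/360) = 0.004279
r_EUR = 0.0802 − 0.004279 = 0.075921
r_EUR = 7.59%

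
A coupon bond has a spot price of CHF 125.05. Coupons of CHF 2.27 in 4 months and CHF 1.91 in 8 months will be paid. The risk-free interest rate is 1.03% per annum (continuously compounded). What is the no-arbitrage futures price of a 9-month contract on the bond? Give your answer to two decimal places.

CHF 121.83

PV(coupons) I = 2.27·e^(−0.0103·4/12) + 1.91·e^(−0.0103·8/12)
I = 2.2622 + 1.8969 = 4.1591
F = (S − I)·e^(rT) = (125.05 − 4.1591) · e^(0.0103·9/12)
= 120.8909 · e^0.007725 = 120.8909 × 1.007755 = CHF 121.83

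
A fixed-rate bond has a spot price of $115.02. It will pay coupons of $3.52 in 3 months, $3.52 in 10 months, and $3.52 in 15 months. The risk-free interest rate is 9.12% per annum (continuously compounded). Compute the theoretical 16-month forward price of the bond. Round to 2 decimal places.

$118.78

PV(coupons) I = 3.52·e^(−0.0912·3/12) + 3.52·e^(−0.0912·10/12) + 3.52·e^(−0.0912·15/12)
I = 3.4407 + 3.2624 + 3.1407 = 9.8438
F = (S − I)·e^(rT) = (115.02 − 9.8438) · e^(0.0912·16/12)
= 105.1762 · e^0.121600 = 105.1762 × 1.129302 = $118.78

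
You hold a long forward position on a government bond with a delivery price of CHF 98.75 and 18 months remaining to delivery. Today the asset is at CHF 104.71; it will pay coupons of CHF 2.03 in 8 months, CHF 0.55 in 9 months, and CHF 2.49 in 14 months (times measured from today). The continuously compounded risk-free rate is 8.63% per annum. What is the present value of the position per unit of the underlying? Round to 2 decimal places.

CHF 13.27

PV(remaining coupons) I = 2.03·e^(−0.0863·8/12) + 0.55·e^(−0.0863·9/12) + 2.49·e^(−0.0863·14/12) = 4.6835
Current forward F = (S − I)·e^(rT) = (104.71 − 4.6835)·e^(0.0863·18/12) = 100.0265 × 1.138202 = 113.8504
Value (long) = (F − K)·e^(−rT) = (113.8504 − 98.75) × 0.878579 = 13.2669
Value = CHF 13.27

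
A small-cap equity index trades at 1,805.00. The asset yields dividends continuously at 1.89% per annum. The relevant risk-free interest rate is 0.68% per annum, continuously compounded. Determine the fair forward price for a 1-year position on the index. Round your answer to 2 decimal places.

1,783.29

F = S·e^((r − q)T) = 1805.00 · e^((0.0068 − 0.0189) × 1)
= 1805.00 · e^-0.01210000 = 1805.00 × 0.98797291
F = 1,783.29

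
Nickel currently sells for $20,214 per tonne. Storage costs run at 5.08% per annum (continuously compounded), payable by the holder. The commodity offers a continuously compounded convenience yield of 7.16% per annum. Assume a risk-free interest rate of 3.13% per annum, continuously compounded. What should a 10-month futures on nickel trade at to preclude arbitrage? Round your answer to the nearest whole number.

Net carry = r + u − y = 0.0313 + 0.0508 − 0.0716 = 0.0105
F = S·e^((r+u−y)T) = 20214 · e^(0.0105 × 10/12) = 20214 · e^0.008750
= 20214 × 1.008788 = $20,392 per tonne

$20,392 per tonne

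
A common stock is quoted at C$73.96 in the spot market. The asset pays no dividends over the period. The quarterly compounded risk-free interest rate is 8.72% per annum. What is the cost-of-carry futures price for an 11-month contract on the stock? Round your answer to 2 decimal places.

F = S · (1+r/4)^(4T)
= 73.96 × 1.082285
F = C$80.05

C$80.05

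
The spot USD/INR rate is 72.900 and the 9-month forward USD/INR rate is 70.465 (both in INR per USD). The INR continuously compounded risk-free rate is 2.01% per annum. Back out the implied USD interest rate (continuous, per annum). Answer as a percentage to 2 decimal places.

6.54%

F = S·e^((r_INR − r_USD)T) ⇒ r_USD = r_INR − ln(F/S)/T
ln(70.465/72.900) = -0.033973; /(9/12) = -0.045297
r_USD = 0.0201 + 0.045297 = 0.065397
r_USD = 6.54%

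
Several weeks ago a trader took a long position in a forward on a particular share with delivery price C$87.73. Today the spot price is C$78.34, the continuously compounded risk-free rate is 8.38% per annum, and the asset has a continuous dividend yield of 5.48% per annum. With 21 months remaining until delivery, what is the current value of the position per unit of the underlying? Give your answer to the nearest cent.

Current fair forward for the remaining 21 months: F = S·e^((r − q)·T), (r − q) = 0.0838 − 0.0548 = 0.0290
F = 78.34 · e^(0.0290 × 21/12) = 78.34 × 1.052060 = 82.4184
Value of long forward = (F − K)·e^(−rT) = (82.4184 − 87.73) · e^(−0.0838·21/12)
= -5.3116 × 0.863596 = -4.59

-C$4.59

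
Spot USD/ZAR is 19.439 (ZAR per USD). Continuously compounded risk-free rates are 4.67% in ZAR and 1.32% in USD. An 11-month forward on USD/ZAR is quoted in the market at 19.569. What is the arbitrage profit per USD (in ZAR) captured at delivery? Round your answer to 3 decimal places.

Fair forward: F* = S·e^(carry·T), with carry = (r_ZAR − r_USD) = 0.0467 − 0.0132 = 0.0335
F* = 19.439 · e^(0.0335 × 11/12) = 19.439 · e^0.030708 = 19.439 × 1.031184 = 20.0452
Market 19.569 < fair 20.0452: forward underpriced → reverse cash-and-carry (short spot, go long the forward).
At maturity, profit = |F_mkt − F*| = |19.569 − 20.0452| = 0.476 per USD (in ZAR)

0.476 per USD (in ZAR)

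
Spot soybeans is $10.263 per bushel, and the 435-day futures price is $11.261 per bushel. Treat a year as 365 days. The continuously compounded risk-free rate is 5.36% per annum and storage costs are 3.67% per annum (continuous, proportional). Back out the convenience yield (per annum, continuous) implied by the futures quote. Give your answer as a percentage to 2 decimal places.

F = S·e^((r+u−y)T) ⇒ (r+u−y) = ln(F/S)/T
ln(11.261/10.263) = 0.092800; /T ⇒ 0.077867
y = r + u − ln(F/S)/T = 0.0536 + 0.0367 − 0.077867 = 0.012433
y = 1.24%

1.24%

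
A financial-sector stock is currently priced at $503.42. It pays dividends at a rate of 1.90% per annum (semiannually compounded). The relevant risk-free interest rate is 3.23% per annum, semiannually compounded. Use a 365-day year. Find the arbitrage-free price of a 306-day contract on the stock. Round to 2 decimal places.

$508.99

F = S · (1+r/2)^(2T) / (1+q/2)^(2T)
= 503.42 × 1.027227 / 1.015980 = 503.42 × 1.011070
F = $508.99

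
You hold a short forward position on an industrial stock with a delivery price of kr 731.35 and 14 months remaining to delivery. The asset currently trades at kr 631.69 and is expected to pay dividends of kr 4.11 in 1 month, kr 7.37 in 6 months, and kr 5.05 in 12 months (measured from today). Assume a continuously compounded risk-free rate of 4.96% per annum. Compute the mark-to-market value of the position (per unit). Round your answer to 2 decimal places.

PV(remaining dividends) I = 4.11·e^(−0.0496·1/12) + 7.37·e^(−0.0496·6/12) + 5.05·e^(−0.0496·12/12) = 16.0881
Current forward F = (S − I)·e^(rT) = (631.69 − 16.0881)·e^(0.0496·14/12) = 615.6019 × 1.059574 = 652.2758
Value (long) = (F − K)·e^(−rT) = (652.2758 − 731.35) × 0.943776 = -74.6283
Short position value = −(long value) = kr 74.63

kr 74.63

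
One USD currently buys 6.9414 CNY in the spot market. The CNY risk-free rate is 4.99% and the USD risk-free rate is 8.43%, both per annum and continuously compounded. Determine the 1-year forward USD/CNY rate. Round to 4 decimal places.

F = S·e^((r_CNY − r_USD)T) = 6.9414 · e^((0.0499 − 0.0843) × 1)
= 6.9414 · e^-0.034400 = 6.9414 × 0.966185
F = 6.7067 CNY per USD

6.7067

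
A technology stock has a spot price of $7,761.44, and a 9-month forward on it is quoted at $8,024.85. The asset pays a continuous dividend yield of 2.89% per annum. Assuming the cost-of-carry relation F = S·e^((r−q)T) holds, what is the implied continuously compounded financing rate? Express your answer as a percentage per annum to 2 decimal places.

7.34%

From F = S·e^((r−q)T): (r − q) = ln(F/S)/T
ln(8024.85/7761.44) = ln(1.033938) = 0.033375
(r − q) = 0.033375 / (9/12) = 0.044500
r = ln(F/S)/T + q = 0.044500 + 0.0289 = 0.073400
r = 7.34%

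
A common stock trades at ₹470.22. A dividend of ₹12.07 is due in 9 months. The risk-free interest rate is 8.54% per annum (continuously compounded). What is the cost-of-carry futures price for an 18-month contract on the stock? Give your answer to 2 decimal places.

PV(dividends) I = 12.07·e^(−0.0854·9/12)
I = 11.3212
F = (S − I)·e^(rT) = (470.22 − 11.3212) · e^(0.0854·18/12)
= 458.8988 · e^0.128100 = 458.8988 × 1.136667 = ₹521.62

₹521.62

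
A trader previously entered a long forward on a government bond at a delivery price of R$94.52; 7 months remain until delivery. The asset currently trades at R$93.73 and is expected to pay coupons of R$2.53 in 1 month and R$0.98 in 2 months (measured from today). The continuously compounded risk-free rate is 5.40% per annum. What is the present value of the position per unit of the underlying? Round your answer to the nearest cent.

PV(remaining coupons) I = 2.53·e^(−0.0540·1/12) + 0.98·e^(−0.0540·2/12) = 3.4899
Current forward F = (S − I)·e^(rT) = (93.73 − 3.4899)·e^(0.0540·7/12) = 90.2401 × 1.032001 = 93.1279
Value (long) = (F − K)·e^(−rT) = (93.1279 − 94.52) × 0.968991 = -1.3489
Value = -R$1.35

-R$1.35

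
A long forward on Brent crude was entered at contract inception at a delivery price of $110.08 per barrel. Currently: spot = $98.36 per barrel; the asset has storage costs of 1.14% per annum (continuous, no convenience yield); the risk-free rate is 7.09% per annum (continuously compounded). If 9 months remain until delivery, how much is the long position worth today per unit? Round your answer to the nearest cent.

-$5.17 per barrel

Current fair forward for the remaining 9 months: F = S·e^((r + u)·T), (r + u) = 0.0709 + 0.0114 = 0.0823
F = 98.36 · e^(0.0823 × 9/12) = 98.36 × 1.063670 = 104.6226
Value of long forward = (F − K)·e^(−rT) = (104.6226 − 110.08) · e^(−0.0709·9/12)
= -5.4574 × 0.948214 = -5.17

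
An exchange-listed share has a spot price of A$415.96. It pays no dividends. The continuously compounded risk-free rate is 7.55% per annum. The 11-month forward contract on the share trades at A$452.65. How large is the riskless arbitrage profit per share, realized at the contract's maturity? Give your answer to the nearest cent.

Fair forward: F* = S·e^(carry·T), with carry = r = 0.0755
F* = 415.96 · e^(0.0755 × 11/12) = 415.96 · e^0.069208 = 415.96 × 1.071659 = A$445.7673
Market A$452.65 > fair A$445.7673: forward overpriced → cash-and-carry (buy spot, short the forward).
At maturity, profit = |F_mkt − F*| = |452.65 − 445.7673| = A$6.88 per share

A$6.88 per share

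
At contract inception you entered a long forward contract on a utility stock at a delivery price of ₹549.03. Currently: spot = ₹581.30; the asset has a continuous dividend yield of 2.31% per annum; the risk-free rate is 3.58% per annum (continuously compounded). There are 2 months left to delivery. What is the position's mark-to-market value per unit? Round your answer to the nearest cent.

Current fair forward for the remaining 2 months: F = S·e^((r − q)·T), (r − q) = 0.0358 − 0.0231 = 0.0127
F = 581.30 · e^(0.0127 × 2/12) = 581.30 × 1.002119 = 582.5318
Value of long forward = (F − K)·e^(−rT) = (582.5318 − 549.03) · e^(−0.0358·2/12)
= 33.5018 × 0.994051 = 33.30

₹33.30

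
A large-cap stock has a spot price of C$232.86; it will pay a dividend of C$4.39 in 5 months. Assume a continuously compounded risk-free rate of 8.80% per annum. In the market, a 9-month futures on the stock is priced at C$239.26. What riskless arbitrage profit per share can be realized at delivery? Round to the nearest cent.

PV(dividends) I = 4.39·e^(−0.0880·5/12) = 4.2319
Fair futures F* = (S − I)·e^(rT) = (232.86 − 4.2319)·e^0.066000 = 228.6281 × 1.068227 = 244.2267
Market C$239.26 < fair 244.2267: forward underpriced → reverse cash-and-carry (short the stock, invest proceeds at r, pay the dividends, go long the forward).
Profit at T = |F_mkt − F*| = |239.26 − 244.2267| = C$4.97 per share

C$4.97 per share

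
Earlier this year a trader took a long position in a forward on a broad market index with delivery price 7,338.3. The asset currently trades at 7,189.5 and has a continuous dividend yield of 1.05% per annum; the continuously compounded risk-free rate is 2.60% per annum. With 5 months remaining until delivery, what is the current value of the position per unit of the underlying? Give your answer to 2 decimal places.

Current fair forward for the remaining 5 months: F = S·e^((r − q)·T), (r − q) = 0.0260 − 0.0105 = 0.0155
F = 7189.5 · e^(0.0155 × 5/12) = 7189.5 × 1.00647923 = 7236.0824
Value of long forward = (F − K)·e^(−rT) = (7236.0824 − 7338.3) · e^(−0.0260·5/12)
= -102.2176 × 0.98922514 = -101.12

-101.12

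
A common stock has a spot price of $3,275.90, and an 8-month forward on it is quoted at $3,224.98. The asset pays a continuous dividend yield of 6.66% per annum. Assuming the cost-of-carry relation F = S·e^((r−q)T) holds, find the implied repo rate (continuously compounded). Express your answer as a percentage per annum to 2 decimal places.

4.31%

From F = S·e^((r−q)T): (r − q) = ln(F/S)/T
ln(3224.98/3275.90) = ln(0.984456) = -0.015666
(r − q) = -0.015666 / (8/12) = -0.023499
r = ln(F/S)/T + q = -0.023499 + 0.0666 = 0.043101
r = 4.31%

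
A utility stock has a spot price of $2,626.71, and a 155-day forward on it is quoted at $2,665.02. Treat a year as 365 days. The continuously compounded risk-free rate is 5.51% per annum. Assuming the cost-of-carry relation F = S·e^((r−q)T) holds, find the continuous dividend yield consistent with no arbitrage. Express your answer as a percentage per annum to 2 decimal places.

2.10%

From F = S·e^((r−q)T): (r − q) = ln(F/S)/T
ln(2665.02/2626.71) = ln(1.014585) = 0.014480
(r − q) = 0.014480 / (155/365) = 0.034098
q = r − ln(F/S)/T = 0.0551 − 0.034098 = 0.021002
q = 2.10%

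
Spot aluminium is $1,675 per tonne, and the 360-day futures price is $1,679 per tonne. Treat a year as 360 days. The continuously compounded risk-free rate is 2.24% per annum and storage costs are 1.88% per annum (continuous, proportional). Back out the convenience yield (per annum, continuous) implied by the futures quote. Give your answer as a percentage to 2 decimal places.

F = S·e^((r+u−y)T) ⇒ (r+u−y) = ln(F/S)/T
ln(1679/1675) = 0.002385; /T ⇒ 0.002385
y = r + u − ln(F/S)/T = 0.0224 + 0.0188 − 0.002385 = 0.038815
y = 3.88%

3.88%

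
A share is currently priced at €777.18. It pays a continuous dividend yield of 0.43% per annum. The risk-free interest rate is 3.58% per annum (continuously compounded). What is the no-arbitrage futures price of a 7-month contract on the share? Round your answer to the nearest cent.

€791.59

F = S·e^((r − q)T) = 777.18 · e^((0.0358 − 0.0043) × 7/12)
= 777.18 · e^0.018375 = 777.18 × 1.018545
F = €791.59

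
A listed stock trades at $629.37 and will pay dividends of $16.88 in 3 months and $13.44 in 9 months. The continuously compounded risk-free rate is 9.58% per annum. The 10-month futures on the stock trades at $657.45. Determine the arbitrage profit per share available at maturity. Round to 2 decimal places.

PV(dividends) I = 16.88·e^(−0.0958·3/12) + 13.44·e^(−0.0958·9/12) = 28.9887
Fair futures F* = (S − I)·e^(rT) = (629.37 − 28.9887)·e^0.079833 = 600.3813 × 1.083106 = 650.2766
Market $657.45 > fair 650.2766: forward overpriced → cash-and-carry (borrow at r, buy the stock and collect the dividends, short the forward).
Profit at T = |F_mkt − F*| = |657.45 − 650.2766| = $7.17 per share

$7.17 per share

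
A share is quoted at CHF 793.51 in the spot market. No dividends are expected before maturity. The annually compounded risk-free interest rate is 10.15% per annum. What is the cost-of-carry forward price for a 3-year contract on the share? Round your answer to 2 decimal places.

F = S · (1+r)^T
= 793.51 × 1.336452
F = CHF 1,060.49

CHF 1,060.49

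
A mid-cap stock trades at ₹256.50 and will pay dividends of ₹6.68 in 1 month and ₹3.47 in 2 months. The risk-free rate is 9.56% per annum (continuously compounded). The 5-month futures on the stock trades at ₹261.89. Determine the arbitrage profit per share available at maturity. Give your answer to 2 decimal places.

PV(dividends) I = 6.68·e^(−0.0956·1/12) + 3.47·e^(−0.0956·2/12) = 10.0421
Fair futures F* = (S − I)·e^(rT) = (256.50 − 10.0421)·e^0.039833 = 246.4579 × 1.040637 = 256.4732
Market ₹261.89 > fair 256.4732: forward overpriced → cash-and-carry (borrow at r, buy the stock and collect the dividends, short the forward).
Profit at T = |F_mkt − F*| = |261.89 − 256.4732| = ₹5.42 per share

₹5.42 per share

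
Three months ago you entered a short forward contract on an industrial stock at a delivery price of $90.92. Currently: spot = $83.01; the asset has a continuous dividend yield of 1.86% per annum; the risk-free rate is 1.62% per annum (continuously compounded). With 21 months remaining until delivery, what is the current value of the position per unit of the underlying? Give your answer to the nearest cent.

Current fair forward for the remaining 21 months: F = S·e^((r − q)·T), (r − q) = 0.0162 − 0.0186 = -0.0024
F = 83.01 · e^(-0.0024 × 21/12) = 83.01 × 0.995809 = 82.6621
Value of long forward = (F − K)·e^(−rT) = (82.6621 − 90.92) · e^(−0.0162·21/12)
= -8.2579 × 0.972048 = -8.03
Short position value = −(long value) = $8.03

$8.03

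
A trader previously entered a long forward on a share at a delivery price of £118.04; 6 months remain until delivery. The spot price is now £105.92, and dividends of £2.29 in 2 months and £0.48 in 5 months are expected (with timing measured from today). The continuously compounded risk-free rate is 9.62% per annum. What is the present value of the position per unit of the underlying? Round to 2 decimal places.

-£9.29

PV(remaining dividends) I = 2.29·e^(−0.0962·2/12) + 0.48·e^(−0.0962·5/12) = 2.7147
Current forward F = (S − I)·e^(rT) = (105.92 − 2.7147)·e^(0.0962·6/12) = 103.2053 × 1.049276 = 108.2908
Value (long) = (F − K)·e^(−rT) = (108.2908 − 118.04) × 0.953038 = -9.2914
Value = -£9.29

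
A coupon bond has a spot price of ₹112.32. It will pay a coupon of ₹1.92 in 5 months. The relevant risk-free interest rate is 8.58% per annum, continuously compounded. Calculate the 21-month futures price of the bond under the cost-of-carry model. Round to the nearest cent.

₹128.36

PV(coupons) I = 1.92·e^(−0.0858·5/12)
I = 1.8526
F = (S − I)·e^(rT) = (112.32 − 1.8526) · e^(0.0858·21/12)
= 110.4674 · e^0.150150 = 110.4674 × 1.162009 = ₹128.36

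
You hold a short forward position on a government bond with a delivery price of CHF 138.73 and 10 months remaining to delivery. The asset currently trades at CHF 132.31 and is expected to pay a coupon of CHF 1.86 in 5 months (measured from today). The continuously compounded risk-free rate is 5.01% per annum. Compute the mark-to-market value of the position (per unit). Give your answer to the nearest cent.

CHF 2.57

PV(remaining coupons) I = 1.86·e^(−0.0501·5/12) = 1.8216
Current forward F = (S − I)·e^(rT) = (132.31 − 1.8216)·e^(0.0501·10/12) = 130.4884 × 1.042634 = 136.0516
Value (long) = (F − K)·e^(−rT) = (136.0516 − 138.73) × 0.959110 = -2.5689
Short position value = −(long value) = CHF 2.57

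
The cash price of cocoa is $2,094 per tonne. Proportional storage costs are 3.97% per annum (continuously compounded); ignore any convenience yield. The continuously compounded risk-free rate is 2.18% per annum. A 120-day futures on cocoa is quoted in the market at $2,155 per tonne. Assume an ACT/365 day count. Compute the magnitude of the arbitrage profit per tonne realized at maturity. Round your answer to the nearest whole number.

$18 per tonne

Fair futures: F* = S·e^(carry·T), with carry = (r + u) = 0.0218 + 0.0397 = 0.0615
F* = 2094 · e^(0.0615 × 120/365) = 2094 · e^0.020219 = 2094 × 1.020425 = $2136.7699
Market $2155 > fair $2136.7699: forward overpriced → cash-and-carry (buy spot, short the forward).
At maturity, profit = |F_mkt − F*| = |2155 − 2136.7699| = $18 per tonne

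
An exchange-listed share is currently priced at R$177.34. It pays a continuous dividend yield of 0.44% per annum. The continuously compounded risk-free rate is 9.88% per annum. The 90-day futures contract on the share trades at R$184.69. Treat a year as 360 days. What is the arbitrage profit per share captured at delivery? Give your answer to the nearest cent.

Fair futures: F* = S·e^(carry·T), with carry = (r − q) = 0.0988 − 0.0044 = 0.0944
F* = 177.34 · e^(0.0944 × 90/360) = 177.34 · e^0.023600 = 177.34 × 1.023881 = R$181.5751
Market R$184.69 > fair R$181.5751: forward overpriced → cash-and-carry (buy spot, short the forward).
At maturity, profit = |F_mkt − F*| = |184.69 − 181.5751| = R$3.11 per share

R$3.11 per share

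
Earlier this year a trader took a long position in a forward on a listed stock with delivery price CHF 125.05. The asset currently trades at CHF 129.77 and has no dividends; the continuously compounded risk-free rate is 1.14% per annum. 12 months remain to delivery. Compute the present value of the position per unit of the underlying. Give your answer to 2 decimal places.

CHF 6.14

Current fair forward for the remaining 12 months: F = S·e^(r·T), r = 0.0114
F = 129.77 · e^(0.0114 × 12/12) = 129.77 × 1.011465 = 131.2578
Value of long forward = (F − K)·e^(−rT) = (131.2578 − 125.05) · e^(−0.0114·12/12)
= 6.2078 × 0.988665 = 6.14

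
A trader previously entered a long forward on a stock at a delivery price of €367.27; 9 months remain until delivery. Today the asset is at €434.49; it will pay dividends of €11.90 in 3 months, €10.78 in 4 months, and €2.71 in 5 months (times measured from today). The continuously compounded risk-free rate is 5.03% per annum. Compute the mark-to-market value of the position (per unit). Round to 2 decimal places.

PV(remaining dividends) I = 11.90·e^(−0.0503·3/12) + 10.78·e^(−0.0503·4/12) + 2.71·e^(−0.0503·5/12) = 25.0059
Current forward F = (S − I)·e^(rT) = (434.49 − 25.0059)·e^(0.0503·9/12) = 409.4841 × 1.038446 = 425.2271
Value (long) = (F − K)·e^(−rT) = (425.2271 − 367.27) × 0.962978 = 55.8114
Value = €55.81

€55.81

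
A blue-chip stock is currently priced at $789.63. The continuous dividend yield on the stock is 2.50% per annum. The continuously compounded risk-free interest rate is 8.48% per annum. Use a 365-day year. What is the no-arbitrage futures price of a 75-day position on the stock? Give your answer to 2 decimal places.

$799.39

F = S·e^((r − q)T) = 789.63 · e^((0.0848 − 0.0250) × 75/365)
= 789.63 · e^0.012288 = 789.63 × 1.012364
F = $799.39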